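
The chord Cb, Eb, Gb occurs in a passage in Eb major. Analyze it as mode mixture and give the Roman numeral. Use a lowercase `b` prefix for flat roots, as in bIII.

bVI

In Eb major scale degree 6 is C; Cb is its lowered form, from Eb minor. Cb–Eb–Gb is a major chord — the form found in Eb minor, not the diatonic vi (Cm). Borrowed into Eb major it is written bVI.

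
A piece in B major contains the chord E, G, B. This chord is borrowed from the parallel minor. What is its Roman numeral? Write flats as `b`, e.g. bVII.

iv

The root E is the diatonic 4th degree of B major; the borrowing shows in the chord quality. Diatonically B major has E (IV) on that degree; E–G–B is instead the minor chord native to B minor, so it takes the label iv.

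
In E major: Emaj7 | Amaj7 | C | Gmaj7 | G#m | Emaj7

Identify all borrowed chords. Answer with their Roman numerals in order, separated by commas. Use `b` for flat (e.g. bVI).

The diatonic triads in E major are E, F#m, G#m, A, B, C#m, D#dim. Emaj7, Amaj7 and G#m all belong to that set. C (C–E–G) is not: scale degree 6 in E major carries C#m (vi). In E minor the chord on that degree is C, so here it functions as bVI, borrowed from the parallel minor. But Gmaj7 (G–B–D–F#) is foreign: the diatonic iii on degree 3 is G#m, whereas Gmaj7 comes from E minor. It is labeled bIIImaj7.

bVI, bIIImaj7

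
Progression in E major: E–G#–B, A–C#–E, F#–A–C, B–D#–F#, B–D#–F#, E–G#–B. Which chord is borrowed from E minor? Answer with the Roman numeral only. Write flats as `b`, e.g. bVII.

The diatonic triads in E major are E, F#m, G#m, A, B, C#m, D#dim. E–G#–B = E, A–C#–E = A and B–D#–F# = B all belong to that set. F#–A–C is not: scale degree 2 in E major carries F#m (ii). In E minor the chord on that degree is F#dim, so here it functions as ii°, borrowed from the parallel minor.

ii°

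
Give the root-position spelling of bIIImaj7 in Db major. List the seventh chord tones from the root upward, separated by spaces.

The root of bIIImaj7 is the lowered 3rd degree: F becomes Fb. Stacking thirds in Db minor on Fb gives Fb–Ab–Cb–Eb.

Fb Ab Cb Eb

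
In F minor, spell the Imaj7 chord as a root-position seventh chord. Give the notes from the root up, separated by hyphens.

The root, F, is scale degree 1 — the same note in F minor and F major; only the chord quality changes. Stacking thirds in F major on F gives F–A–C–E.

F-A-C-E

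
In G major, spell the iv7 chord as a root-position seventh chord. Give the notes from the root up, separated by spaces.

iv7 is built on scale degree 4, which is C in both G major and its parallel. Building the minor-seventh chord from the parallel minor on C: C–Eb–G–Bb.

C Eb G Bb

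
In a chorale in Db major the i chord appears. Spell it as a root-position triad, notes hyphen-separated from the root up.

Db-Fb-Ab

i is built on scale degree 1, which is Db in both Db major and its parallel. Stacking thirds in Db minor on Db gives Db–Fb–Ab.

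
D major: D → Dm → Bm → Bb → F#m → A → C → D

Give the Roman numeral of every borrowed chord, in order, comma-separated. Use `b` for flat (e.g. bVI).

i, bVI, bVII

In D major the diatonic chords are D, Em, F#m, G, A, Bm, C#dim. Of the given chords, D, Bm, F#m and A are diatonic. But Dm (D–F–A) is foreign: the diatonic I on degree 1 is D, whereas Dm comes from D minor. It is labeled i. Bb (Bb–D–F) doesn't fit — on degree 6 D major would have Bm (vi). Bb is the degree-6 chord of D minor, so it is the borrowed bVI. But C (C–E–G) is foreign: the diatonic vii° on degree 7 is C#dim, whereas C comes from D minor. It is labeled bVII.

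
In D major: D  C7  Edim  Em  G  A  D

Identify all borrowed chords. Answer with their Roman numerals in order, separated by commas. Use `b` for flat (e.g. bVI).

bVII7, ii°

In D major the diatonic chords are D, Em, F#m, G, A, Bm, C#dim. D, Em, G and A are all diatonic. C7 (C–E–G–Bb) doesn't fit — on degree 7 D major would have C#dim (vii°). C7 is the degree-7 chord of D minor, so it is the borrowed bVII7. Edim (E–G–Bb) doesn't fit — on degree 2 D major would have Em (ii). Edim is the degree-2 chord of D minor, so it is the borrowed ii°.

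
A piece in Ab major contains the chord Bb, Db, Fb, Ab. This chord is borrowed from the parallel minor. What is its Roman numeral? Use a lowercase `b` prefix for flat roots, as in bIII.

The root Bb is the diatonic 2nd degree of Ab major; the borrowing shows in the chord quality. Diatonically Ab major has Bbm (ii) on that degree; Bb–Db–Fb–Ab is instead the half-diminished-seventh chord native to Ab minor, so it takes the label iiø7.

iiø7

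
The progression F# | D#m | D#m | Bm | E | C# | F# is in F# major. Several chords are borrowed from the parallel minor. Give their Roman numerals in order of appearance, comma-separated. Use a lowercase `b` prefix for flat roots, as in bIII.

iv, bVII

The diatonic triads in F# major are F#, G#m, A#m, B, C#, D#m, E#dim. Of the given chords, F#, D#m and C# are diatonic. Bm (B–D–F#) is not: scale degree 4 in F# major carries B (IV). In F# minor the chord on that degree is Bm, so here it functions as iv, borrowed from the parallel minor. But E (E–G#–B) is foreign: the diatonic vii° on degree 7 is E#dim, whereas E comes from F# minor. It is labeled bVII.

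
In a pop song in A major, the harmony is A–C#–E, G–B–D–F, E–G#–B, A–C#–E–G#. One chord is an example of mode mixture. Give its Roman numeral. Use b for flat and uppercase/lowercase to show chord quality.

The diatonic triads in A major are A, Bm, C#m, D, E, F#m, G#dim. Of the given chords, A–C#–E = A, E–G#–B = E and A–C#–E–G# = Amaj7 are diatonic. But G–B–D–F is foreign: the diatonic vii° on degree 7 is G#dim, whereas G7 comes from A minor. It is labeled bVII7.

bVII7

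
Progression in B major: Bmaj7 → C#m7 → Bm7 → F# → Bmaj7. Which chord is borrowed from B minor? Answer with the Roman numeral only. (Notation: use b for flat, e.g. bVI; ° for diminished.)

B major has the diatonic set B, C#m, D#m, E, F#, G#m, A#dim. Of the given chords, Bmaj7, C#m7 and F# are diatonic. Bm7 (B–D–F#–A) doesn't fit — on degree 1 B major would have B (I). Bm7 is the degree-1 chord of B minor, so it is the borrowed i7.

i7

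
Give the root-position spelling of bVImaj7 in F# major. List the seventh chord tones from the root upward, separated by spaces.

bVImaj7 is built on the lowered scale degree 6. In F# major degree 6 is D#; lowered it becomes D. In F# minor the chord on D is D–F#–A–C#.

D F# A C#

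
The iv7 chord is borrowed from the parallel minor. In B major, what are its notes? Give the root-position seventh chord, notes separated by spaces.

iv7 is built on scale degree 4, which is E in both B major and its parallel. Building the minor-seventh chord from the parallel minor on E: E–G–B–D.

E G B D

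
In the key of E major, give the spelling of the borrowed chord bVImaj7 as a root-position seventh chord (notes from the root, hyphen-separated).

C-E-G-B

The root of bVImaj7 is the lowered 6th degree: C# becomes C. Building the major-seventh chord from the parallel minor on C: C–E–G–B.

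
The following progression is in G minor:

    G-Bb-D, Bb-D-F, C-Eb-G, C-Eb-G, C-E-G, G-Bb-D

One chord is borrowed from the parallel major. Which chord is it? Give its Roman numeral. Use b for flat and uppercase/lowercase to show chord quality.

IV

In G minor (with V from harmonic minor) the diatonic chords are Gm, Adim, Bb, Cm, D, Eb, F. G–Bb–D = Gm, Bb–D–F = Bb and C–Eb–G = Cm all belong to that set. But C–E–G is foreign: the diatonic iv on degree 4 is Cm, whereas C comes from G major. It is labeled IV.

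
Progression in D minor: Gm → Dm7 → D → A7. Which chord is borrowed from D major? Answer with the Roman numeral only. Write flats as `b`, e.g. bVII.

D minor has the diatonic set Dm, Edim, F, Gm, A, Bb, C (with V from harmonic minor). Gm, Dm7 and A7 all belong to that set. D (D–F#–A) doesn't fit — on degree 1 D minor would have Dm (i). D is the degree-1 chord of D major, so it is the borrowed I.

I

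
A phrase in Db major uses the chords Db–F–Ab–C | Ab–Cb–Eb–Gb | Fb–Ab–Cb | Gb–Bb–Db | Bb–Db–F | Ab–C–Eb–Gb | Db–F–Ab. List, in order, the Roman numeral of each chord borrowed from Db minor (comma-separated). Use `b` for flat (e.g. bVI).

v7, bIII

Db major has the diatonic set Db, Ebm, Fm, Gb, Ab, Bbm, Cdim. Db–F–Ab–C = Dbmaj7, Gb–Bb–Db = Gb, Bb–Db–F = Bbm, Ab–C–Eb–Gb = Ab7 and Db–F–Ab = Db are all diatonic. But Ab–Cb–Eb–Gb is foreign: the diatonic V on degree 5 is Ab, whereas Abm7 comes from Db minor. It is labeled v7. But Fb–Ab–Cb is foreign: the diatonic iii on degree 3 is Fm, whereas Fb comes from Db minor. It is labeled bIII.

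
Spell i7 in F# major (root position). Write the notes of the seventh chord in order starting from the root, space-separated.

The root, F#, is scale degree 1 — the same note in F# major and F# minor; only the chord quality changes. Stacking thirds in F# minor on F# gives F#–A–C#–E.

F# A C# E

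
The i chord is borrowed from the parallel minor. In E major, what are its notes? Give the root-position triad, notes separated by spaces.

The root, E, is scale degree 1 — the same note in E major and E minor; only the chord quality changes. Building the minor chord from the parallel minor on E: E–G–B.

E G B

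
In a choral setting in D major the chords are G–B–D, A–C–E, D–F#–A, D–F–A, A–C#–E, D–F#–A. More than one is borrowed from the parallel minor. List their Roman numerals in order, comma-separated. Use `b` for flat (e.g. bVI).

v, i

D major has the diatonic set D, Em, F#m, G, A, Bm, C#dim. G–B–D = G, D–F#–A = D and A–C#–E = A are all diatonic. A–C–E is not: scale degree 5 in D major carries A (V). In D minor the chord on that degree is Am, so here it functions as v, borrowed from the parallel minor. But D–F–A is foreign: the diatonic I on degree 1 is D, whereas Dm comes from D minor. It is labeled i.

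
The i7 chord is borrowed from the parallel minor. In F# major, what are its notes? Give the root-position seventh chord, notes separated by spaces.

F# A C# E

The root, F#, is scale degree 1 — the same note in F# major and F# minor; only the chord quality changes. Building the minor-seventh chord from the parallel minor on F#: F#–A–C#–E.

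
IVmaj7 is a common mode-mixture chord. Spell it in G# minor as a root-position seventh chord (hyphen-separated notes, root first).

C#-E#-G#-B#

The root, C#, is scale degree 4 — the same note in G# minor and G# major; only the chord quality changes. Stacking thirds in G# major on C# gives C#–E#–G#–B#.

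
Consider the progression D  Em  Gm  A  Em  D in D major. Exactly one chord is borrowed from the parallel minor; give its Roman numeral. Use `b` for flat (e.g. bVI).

iv

D major has the diatonic set D, Em, F#m, G, A, Bm, C#dim. D, Em and A are all diatonic. Gm (G–Bb–D) doesn't fit — on degree 4 D major would have G (IV). Gm is the degree-4 chord of D minor, so it is the borrowed iv.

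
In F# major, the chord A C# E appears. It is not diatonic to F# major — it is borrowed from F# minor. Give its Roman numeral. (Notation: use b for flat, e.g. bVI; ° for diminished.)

bIII

A is the lowered form of scale degree 3 in F# major (the diatonic degree 3 is A#). The diatonic chord on degree 3 would be A#m (iii), but A–C#–E is the major chord from F# minor. As a borrowed chord it is labeled bIII.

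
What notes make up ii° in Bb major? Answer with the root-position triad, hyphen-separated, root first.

C-Eb-Gb

The root, C, is scale degree 2 — the same note in Bb major and Bb minor; only the chord quality changes. Building the diminished chord from the parallel minor on C: C–Eb–Gb.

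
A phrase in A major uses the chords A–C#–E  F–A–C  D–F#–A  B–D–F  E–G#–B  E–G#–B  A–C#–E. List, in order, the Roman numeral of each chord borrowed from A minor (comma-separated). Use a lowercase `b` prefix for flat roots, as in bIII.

A major has the diatonic set A, Bm, C#m, D, E, F#m, G#dim. Of the given chords, A–C#–E = A, D–F#–A = D and E–G#–B = E are diatonic. F–A–C is not: scale degree 6 in A major carries F#m (vi). In A minor the chord on that degree is F, so here it functions as bVI, borrowed from the parallel minor. B–D–F doesn't fit — on degree 2 A major would have Bm (ii). Bdim is the degree-2 chord of A minor, so it is the borrowed ii°.

bVI, ii°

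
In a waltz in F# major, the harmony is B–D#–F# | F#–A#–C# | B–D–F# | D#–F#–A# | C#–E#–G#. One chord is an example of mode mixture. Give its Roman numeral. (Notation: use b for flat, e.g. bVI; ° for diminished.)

F# major has the diatonic set F#, G#m, A#m, B, C#, D#m, E#dim. B–D#–F# = B, F#–A#–C# = F#, D#–F#–A# = D#m and C#–E#–G# = C# are all diatonic. But B–D–F# is foreign: the diatonic IV on degree 4 is B, whereas Bm comes from F# minor. It is labeled iv.

iv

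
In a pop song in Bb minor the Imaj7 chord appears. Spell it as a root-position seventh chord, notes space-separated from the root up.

Bb D F A

The root, Bb, is scale degree 1 — the same note in Bb minor and Bb major; only the chord quality changes. In Bb major the chord on Bb is Bb–D–F–A.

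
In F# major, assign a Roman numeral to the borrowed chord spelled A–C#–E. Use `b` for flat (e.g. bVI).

bIII

In F# major scale degree 3 is A#; A is its lowered form, from F# minor. A–C#–E is a major chord — the form found in F# minor, not the diatonic iii (A#m). Borrowed into F# major it is written bIII.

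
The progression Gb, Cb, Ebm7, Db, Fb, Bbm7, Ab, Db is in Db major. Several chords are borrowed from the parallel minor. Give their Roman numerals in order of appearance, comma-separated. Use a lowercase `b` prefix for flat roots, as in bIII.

In Db major the diatonic chords are Db, Ebm, Fm, Gb, Ab, Bbm, Cdim. Of the given chords, Gb, Ebm7, Db, Bbm7 and Ab are diatonic. But Cb (Cb–Eb–Gb) is foreign: the diatonic vii° on degree 7 is Cdim, whereas Cb comes from Db minor. It is labeled bVII. Fb (Fb–Ab–Cb) doesn't fit — on degree 3 Db major would have Fm (iii). Fb is the degree-3 chord of Db minor, so it is the borrowed bIII.

bVII, bIII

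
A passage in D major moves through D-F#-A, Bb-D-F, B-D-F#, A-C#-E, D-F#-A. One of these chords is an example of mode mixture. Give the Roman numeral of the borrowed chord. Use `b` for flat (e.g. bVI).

In D major the diatonic chords are D, Em, F#m, G, A, Bm, C#dim. Of the given chords, D–F#–A = D, B–D–F# = Bm and A–C#–E = A are diatonic. Bb–D–F is not: scale degree 6 in D major carries Bm (vi). In D minor the chord on that degree is Bb, so here it functions as bVI, borrowed from the parallel minor.

bVI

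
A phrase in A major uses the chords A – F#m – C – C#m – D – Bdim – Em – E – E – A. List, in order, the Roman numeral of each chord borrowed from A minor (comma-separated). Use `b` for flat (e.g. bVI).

bIII, ii°, v

A major has the diatonic set A, Bm, C#m, D, E, F#m, G#dim. Of the given chords, A, F#m, C#m, D and E are diatonic. But C (C–E–G) is foreign: the diatonic iii on degree 3 is C#m, whereas C comes from A minor. It is labeled bIII. Bdim (B–D–F) doesn't fit — on degree 2 A major would have Bm (ii). Bdim is the degree-2 chord of A minor, so it is the borrowed ii°. But Em (E–G–B) is foreign: the diatonic V on degree 5 is E, whereas Em comes from A minor. It is labeled v.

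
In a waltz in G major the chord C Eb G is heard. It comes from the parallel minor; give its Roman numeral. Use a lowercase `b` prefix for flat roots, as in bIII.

C is scale degree 4 in G major. Diatonically G major has C (IV) on that degree; C–Eb–G is instead the minor chord native to G minor, so it takes the label iv.

iv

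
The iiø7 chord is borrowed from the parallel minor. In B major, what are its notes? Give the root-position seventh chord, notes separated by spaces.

C# E G B

iiø7 is built on scale degree 2, which is C# in both B major and its parallel. Stacking thirds in B minor on C# gives C#–E–G–B.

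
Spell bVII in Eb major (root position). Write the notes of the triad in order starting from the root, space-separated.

The root of bVII is the lowered 7th degree: D becomes Db. Building the major chord from the parallel minor on Db: Db–F–Ab.

Db F Ab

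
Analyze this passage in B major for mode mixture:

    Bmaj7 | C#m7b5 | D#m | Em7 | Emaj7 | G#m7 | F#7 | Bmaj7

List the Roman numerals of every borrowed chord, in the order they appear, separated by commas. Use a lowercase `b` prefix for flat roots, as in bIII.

iiø7, iv7

The diatonic triads in B major are B, C#m, D#m, E, F#, G#m, A#dim. Bmaj7, D#m, Emaj7, G#m7 and F#7 are all diatonic. C#m7b5 (C#–E–G–B) is not: scale degree 2 in B major carries C#m (ii). In B minor the chord on that degree is C#m7b5, so here it functions as iiø7, borrowed from the parallel minor. Em7 (E–G–B–D) doesn't fit — on degree 4 B major would have E (IV). Em7 is the degree-4 chord of B minor, so it is the borrowed iv7.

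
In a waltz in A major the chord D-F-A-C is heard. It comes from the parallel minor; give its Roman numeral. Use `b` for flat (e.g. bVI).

D is scale degree 4 in A major. D–F–A–C is a minor-seventh chord — the form found in A minor, not the diatonic IV (D). Borrowed into A major it is written iv7.

iv7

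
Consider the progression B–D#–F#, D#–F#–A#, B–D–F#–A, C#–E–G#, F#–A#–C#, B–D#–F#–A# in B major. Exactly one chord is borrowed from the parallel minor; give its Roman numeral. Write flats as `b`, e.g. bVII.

i7

The diatonic triads in B major are B, C#m, D#m, E, F#, G#m, A#dim. B–D#–F# = B, D#–F#–A# = D#m, C#–E–G# = C#m, F#–A#–C# = F# and B–D#–F#–A# = Bmaj7 are all diatonic. B–D–F#–A doesn't fit — on degree 1 B major would have B (I). Bm7 is the degree-1 chord of B minor, so it is the borrowed i7.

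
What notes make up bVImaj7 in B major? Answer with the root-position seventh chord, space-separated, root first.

Scale degree 6 in B major is G#. bVImaj7 uses the lowered form, G, taken from B minor. Stacking thirds in B minor on G gives G–B–D–F#.

G B D F#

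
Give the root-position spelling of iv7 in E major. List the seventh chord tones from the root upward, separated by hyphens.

A-C-E-G

The root, A, is scale degree 4 — the same note in E major and E minor; only the chord quality changes. Building the minor-seventh chord from the parallel minor on A: A–C–E–G.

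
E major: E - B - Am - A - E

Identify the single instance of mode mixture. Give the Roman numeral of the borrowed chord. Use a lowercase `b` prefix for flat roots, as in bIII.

iv

In E major the diatonic chords are E, F#m, G#m, A, B, C#m, D#dim. E, B and A all belong to that set. Am (A–C–E) is not: scale degree 4 in E major carries A (IV). In E minor the chord on that degree is Am, so here it functions as iv, borrowed from the parallel minor.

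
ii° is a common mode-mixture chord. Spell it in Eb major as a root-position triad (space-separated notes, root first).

The root, F, is scale degree 2 — the same note in Eb major and Eb minor; only the chord quality changes. Building the diminished chord from the parallel minor on F: F–Ab–Cb.

F Ab Cb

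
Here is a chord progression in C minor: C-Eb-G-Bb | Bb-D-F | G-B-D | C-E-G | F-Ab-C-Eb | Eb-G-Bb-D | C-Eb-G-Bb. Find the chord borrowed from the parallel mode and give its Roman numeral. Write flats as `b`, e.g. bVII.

C minor has the diatonic set Cm, Ddim, Eb, Fm, G, Ab, Bb (with V from harmonic minor). Of the given chords, C–Eb–G–Bb = Cm7, Bb–D–F = Bb, G–B–D = G, F–Ab–C–Eb = Fm7 and Eb–G–Bb–D = Ebmaj7 are diatonic. C–E–G is not: scale degree 1 in C minor carries Cm (i). In C major the chord on that degree is C, so here it functions as I, borrowed from the parallel major.

I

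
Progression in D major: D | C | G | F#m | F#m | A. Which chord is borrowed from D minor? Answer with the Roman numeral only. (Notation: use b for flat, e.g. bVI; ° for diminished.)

In D major the diatonic chords are D, Em, F#m, G, A, Bm, C#dim. Of the given chords, D, G, F#m and A are diatonic. But C (C–E–G) is foreign: the diatonic vii° on degree 7 is C#dim, whereas C comes from D minor. It is labeled bVII.

bVII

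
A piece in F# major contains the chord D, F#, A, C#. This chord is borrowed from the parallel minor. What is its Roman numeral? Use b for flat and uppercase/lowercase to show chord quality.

bVImaj7

The root D is the lowered 6th scale degree — diatonically F# major has D# there. D–F#–A–C# is a major-seventh chord — the form found in F# minor, not the diatonic vi (D#m). Borrowed into F# major it is written bVImaj7.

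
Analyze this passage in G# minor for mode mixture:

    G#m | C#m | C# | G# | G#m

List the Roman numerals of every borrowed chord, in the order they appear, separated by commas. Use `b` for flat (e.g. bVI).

IV, I

In G# minor (with V from harmonic minor) the diatonic chords are G#m, A#dim, B, C#m, D#, E, F#. G#m and C#m are both diatonic. C# (C#–E#–G#) is not: scale degree 4 in G# minor carries C#m (iv). In G# major the chord on that degree is C#, so here it functions as IV, borrowed from the parallel major. But G# (G#–B#–D#) is foreign: the diatonic i on degree 1 is G#m, whereas G# comes from G# major. It is labeled I.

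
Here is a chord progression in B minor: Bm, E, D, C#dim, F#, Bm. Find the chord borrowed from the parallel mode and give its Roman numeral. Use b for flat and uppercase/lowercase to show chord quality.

IV

In B minor (with V from harmonic minor) the diatonic chords are Bm, C#dim, D, Em, F#, G, A. Bm, D, C#dim and F# all belong to that set. E (E–G#–B) is not: scale degree 4 in B minor carries Em (iv). In B major the chord on that degree is E, so here it functions as IV, borrowed from the parallel major.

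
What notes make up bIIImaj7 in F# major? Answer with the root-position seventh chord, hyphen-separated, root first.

A-C#-E-G#

bIIImaj7 is built on the lowered scale degree 3. In F# major degree 3 is A#; lowered it becomes A. Building the major-seventh chord from the parallel minor on A: A–C#–E–G#.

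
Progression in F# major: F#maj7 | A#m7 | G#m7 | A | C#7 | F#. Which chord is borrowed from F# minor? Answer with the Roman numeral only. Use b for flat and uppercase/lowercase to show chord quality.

bIII

The diatonic triads in F# major are F#, G#m, A#m, B, C#, D#m, E#dim. F#maj7, A#m7, G#m7, C#7 and F# all belong to that set. A (A–C#–E) is not: scale degree 3 in F# major carries A#m (iii). In F# minor the chord on that degree is A, so here it functions as bIII, borrowed from the parallel minor.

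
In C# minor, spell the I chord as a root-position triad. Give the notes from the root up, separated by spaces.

C# E# G#

The root, C#, is scale degree 1 — the same note in C# minor and C# major; only the chord quality changes. In C# major the chord on C# is C#–E#–G#.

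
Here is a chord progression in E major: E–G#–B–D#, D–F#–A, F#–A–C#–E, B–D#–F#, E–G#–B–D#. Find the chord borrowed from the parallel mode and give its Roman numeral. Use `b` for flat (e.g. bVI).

E major has the diatonic set E, F#m, G#m, A, B, C#m, D#dim. E–G#–B–D# = Emaj7, F#–A–C#–E = F#m7 and B–D#–F# = B all belong to that set. But D–F#–A is foreign: the diatonic vii° on degree 7 is D#dim, whereas D comes from E minor. It is labeled bVII.

bVII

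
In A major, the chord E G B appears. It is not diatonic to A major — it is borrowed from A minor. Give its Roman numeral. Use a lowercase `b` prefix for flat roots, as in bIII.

E is scale degree 5 in A major. The diatonic chord on degree 5 would be E (V), but E–G–B is the minor chord from A minor. As a borrowed chord it is labeled v.

v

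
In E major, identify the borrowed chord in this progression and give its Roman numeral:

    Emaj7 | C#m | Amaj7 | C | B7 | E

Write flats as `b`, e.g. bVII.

In E major the diatonic chords are E, F#m, G#m, A, B, C#m, D#dim. Emaj7, C#m, Amaj7, B7 and E are all diatonic. C (C–E–G) is not: scale degree 6 in E major carries C#m (vi). In E minor the chord on that degree is C, so here it functions as bVI, borrowed from the parallel minor.

bVI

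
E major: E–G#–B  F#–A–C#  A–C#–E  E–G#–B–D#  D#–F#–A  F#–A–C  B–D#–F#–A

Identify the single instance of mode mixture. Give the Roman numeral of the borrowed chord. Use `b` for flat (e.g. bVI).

ii°

E major has the diatonic set E, F#m, G#m, A, B, C#m, D#dim. E–G#–B = E, F#–A–C# = F#m, A–C#–E = A, E–G#–B–D# = Emaj7, D#–F#–A = D#dim and B–D#–F#–A = B7 all belong to that set. F#–A–C doesn't fit — on degree 2 E major would have F#m (ii). F#dim is the degree-2 chord of E minor, so it is the borrowed ii°.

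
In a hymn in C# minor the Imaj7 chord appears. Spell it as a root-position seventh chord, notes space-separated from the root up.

C# E# G# B#

The root, C#, is scale degree 1 — the same note in C# minor and C# major; only the chord quality changes. In C# major the chord on C# is C#–E#–G#–B#.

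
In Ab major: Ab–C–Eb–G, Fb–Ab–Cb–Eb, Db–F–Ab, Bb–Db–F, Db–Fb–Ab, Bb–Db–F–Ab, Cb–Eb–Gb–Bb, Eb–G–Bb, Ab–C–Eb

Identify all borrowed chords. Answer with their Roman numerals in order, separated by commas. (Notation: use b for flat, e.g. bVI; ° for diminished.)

Ab major has the diatonic set Ab, Bbm, Cm, Db, Eb, Fm, Gdim. Ab–C–Eb–G = Abmaj7, Db–F–Ab = Db, Bb–Db–F = Bbm, Bb–Db–F–Ab = Bbm7, Eb–G–Bb = Eb and Ab–C–Eb = Ab are all diatonic. Fb–Ab–Cb–Eb is not: scale degree 6 in Ab major carries Fm (vi). In Ab minor the chord on that degree is Fbmaj7, so here it functions as bVImaj7, borrowed from the parallel minor. Db–Fb–Ab is not: scale degree 4 in Ab major carries Db (IV). In Ab minor the chord on that degree is Dbm, so here it functions as iv, borrowed from the parallel minor. But Cb–Eb–Gb–Bb is foreign: the diatonic iii on degree 3 is Cm, whereas Cbmaj7 comes from Ab minor. It is labeled bIIImaj7.

bVImaj7, iv, bIIImaj7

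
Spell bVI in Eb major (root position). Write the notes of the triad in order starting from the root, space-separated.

Cb Eb Gb

The root of bVI is the lowered 6th degree: C becomes Cb. Building the major chord from the parallel minor on Cb: Cb–Eb–Gb.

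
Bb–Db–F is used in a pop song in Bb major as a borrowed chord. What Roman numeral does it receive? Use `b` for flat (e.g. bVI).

i

Bb is scale degree 1 in Bb major. Bb–Db–F is a minor chord — the form found in Bb minor, not the diatonic I (Bb). Borrowed into Bb major it is written i.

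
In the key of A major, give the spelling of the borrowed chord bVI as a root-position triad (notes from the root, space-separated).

F A C

Scale degree 6 in A major is F#. bVI uses the lowered form, F, taken from A minor. In A minor the chord on F is F–A–C.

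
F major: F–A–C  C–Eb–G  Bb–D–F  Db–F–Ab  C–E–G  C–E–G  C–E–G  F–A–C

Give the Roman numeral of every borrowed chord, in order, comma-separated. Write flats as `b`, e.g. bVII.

v, bVI

F major has the diatonic set F, Gm, Am, Bb, C, Dm, Edim. F–A–C = F, Bb–D–F = Bb and C–E–G = C all belong to that set. C–Eb–G is not: scale degree 5 in F major carries C (V). In F minor the chord on that degree is Cm, so here it functions as v, borrowed from the parallel minor. Db–F–Ab is not: scale degree 6 in F major carries Dm (vi). In F minor the chord on that degree is Db, so here it functions as bVI, borrowed from the parallel minor.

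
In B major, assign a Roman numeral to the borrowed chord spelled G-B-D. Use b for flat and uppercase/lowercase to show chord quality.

In B major scale degree 6 is G#; G is its lowered form, from B minor. Diatonically B major has G#m (vi) on that degree; G–B–D is instead the major chord native to B minor, so it takes the label bVI.

bVI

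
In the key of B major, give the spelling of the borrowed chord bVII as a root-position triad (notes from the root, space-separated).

A C# E

bVII is built on the lowered scale degree 7. In B major degree 7 is A#; lowered it becomes A. Stacking thirds in B minor on A gives A–C#–E.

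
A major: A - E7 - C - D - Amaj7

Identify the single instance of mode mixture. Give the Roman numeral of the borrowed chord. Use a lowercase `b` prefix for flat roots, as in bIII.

In A major the diatonic chords are A, Bm, C#m, D, E, F#m, G#dim. Of the given chords, A, E7, D and Amaj7 are diatonic. But C (C–E–G) is foreign: the diatonic iii on degree 3 is C#m, whereas C comes from A minor. It is labeled bIII.

bIII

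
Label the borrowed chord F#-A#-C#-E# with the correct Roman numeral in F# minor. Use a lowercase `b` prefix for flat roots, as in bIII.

F# is scale degree 1 in F# minor. F#–A#–C#–E# is a major-seventh chord — the form found in F# major, not the diatonic i (F#m). Borrowed into F# minor it is written Imaj7.

Imaj7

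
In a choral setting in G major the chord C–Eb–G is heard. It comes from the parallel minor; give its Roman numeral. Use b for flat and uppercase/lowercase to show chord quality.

The root C is the diatonic 4th degree of G major; the borrowing shows in the chord quality. The diatonic chord on degree 4 would be C (IV), but C–Eb–G is the minor chord from G minor. As a borrowed chord it is labeled iv.

iv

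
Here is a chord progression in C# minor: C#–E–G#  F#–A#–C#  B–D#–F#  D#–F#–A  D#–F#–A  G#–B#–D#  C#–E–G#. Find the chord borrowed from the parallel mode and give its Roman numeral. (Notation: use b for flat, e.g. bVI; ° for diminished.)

IV

In C# minor (with V from harmonic minor) the diatonic chords are C#m, D#dim, E, F#m, G#, A, B. Of the given chords, C#–E–G# = C#m, B–D#–F# = B, D#–F#–A = D#dim and G#–B#–D# = G# are diatonic. F#–A#–C# doesn't fit — on degree 4 C# minor would have F#m (iv). F# is the degree-4 chord of C# major, so it is the borrowed IV.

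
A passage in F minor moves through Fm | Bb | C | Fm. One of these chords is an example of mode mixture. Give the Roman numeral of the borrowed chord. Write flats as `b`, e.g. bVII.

IV

The diatonic triads in F minor (with V from harmonic minor) are Fm, Gdim, Ab, Bbm, C, Db, Eb. Fm and C both belong to that set. But Bb (Bb–D–F) is foreign: the diatonic iv on degree 4 is Bbm, whereas Bb comes from F major. It is labeled IV.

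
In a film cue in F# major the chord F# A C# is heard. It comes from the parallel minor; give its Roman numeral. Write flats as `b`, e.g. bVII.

i

F# is scale degree 1 in F# major. The diatonic chord on degree 1 would be F# (I), but F#–A–C# is the minor chord from F# minor. As a borrowed chord it is labeled i.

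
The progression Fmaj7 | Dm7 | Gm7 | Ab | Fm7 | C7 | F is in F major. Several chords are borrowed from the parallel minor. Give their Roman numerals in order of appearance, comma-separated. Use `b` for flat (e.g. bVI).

F major has the diatonic set F, Gm, Am, Bb, C, Dm, Edim. Of the given chords, Fmaj7, Dm7, Gm7, C7 and F are diatonic. But Ab (Ab–C–Eb) is foreign: the diatonic iii on degree 3 is Am, whereas Ab comes from F minor. It is labeled bIII. Fm7 (F–Ab–C–Eb) is not: scale degree 1 in F major carries F (I). In F minor the chord on that degree is Fm7, so here it functions as i7, borrowed from the parallel minor.

bIII, i7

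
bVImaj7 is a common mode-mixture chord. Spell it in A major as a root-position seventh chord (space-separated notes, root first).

bVImaj7 is built on the lowered scale degree 6. In A major degree 6 is F#; lowered it becomes F. Stacking thirds in A minor on F gives F–A–C–E.

F A C E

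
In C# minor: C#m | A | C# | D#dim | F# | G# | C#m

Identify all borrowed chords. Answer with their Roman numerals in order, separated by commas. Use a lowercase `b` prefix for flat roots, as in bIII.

I, IV

C# minor has the diatonic set C#m, D#dim, E, F#m, G#, A, B (with V from harmonic minor). C#m, A, D#dim and G# all belong to that set. C# (C#–E#–G#) is not: scale degree 1 in C# minor carries C#m (i). In C# major the chord on that degree is C#, so here it functions as I, borrowed from the parallel major. F# (F#–A#–C#) is not: scale degree 4 in C# minor carries F#m (iv). In C# major the chord on that degree is F#, so here it functions as IV, borrowed from the parallel major.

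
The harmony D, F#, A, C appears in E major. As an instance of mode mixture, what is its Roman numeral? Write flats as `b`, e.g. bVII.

bVII7

D is the lowered form of scale degree 7 in E major (the diatonic degree 7 is D#). D–F#–A–C is a dominant-seventh chord — the form found in E minor, not the diatonic vii° (D#dim). Borrowed into E major it is written bVII7.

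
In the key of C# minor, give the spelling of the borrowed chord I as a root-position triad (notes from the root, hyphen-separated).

C#-E#-G#

I is built on scale degree 1, which is C# in both C# minor and its parallel. Building the major chord from the parallel major on C#: C#–E#–G#.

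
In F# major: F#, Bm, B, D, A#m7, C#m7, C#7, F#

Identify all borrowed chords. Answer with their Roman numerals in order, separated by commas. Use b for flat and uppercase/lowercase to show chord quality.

In F# major the diatonic chords are F#, G#m, A#m, B, C#, D#m, E#dim. F#, B, A#m7 and C#7 are all diatonic. But Bm (B–D–F#) is foreign: the diatonic IV on degree 4 is B, whereas Bm comes from F# minor. It is labeled iv. But D (D–F#–A) is foreign: the diatonic vi on degree 6 is D#m, whereas D comes from F# minor. It is labeled bVI. C#m7 (C#–E–G#–B) doesn't fit — on degree 5 F# major would have C# (V). C#m7 is the degree-5 chord of F# minor, so it is the borrowed v7.

iv, bVI, v7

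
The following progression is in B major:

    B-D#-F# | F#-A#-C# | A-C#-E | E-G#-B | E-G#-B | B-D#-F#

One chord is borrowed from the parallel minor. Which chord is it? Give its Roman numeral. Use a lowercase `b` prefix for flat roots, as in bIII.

bVII

In B major the diatonic chords are B, C#m, D#m, E, F#, G#m, A#dim. B–D#–F# = B, F#–A#–C# = F# and E–G#–B = E are all diatonic. A–C#–E doesn't fit — on degree 7 B major would have A#dim (vii°). A is the degree-7 chord of B minor, so it is the borrowed bVII.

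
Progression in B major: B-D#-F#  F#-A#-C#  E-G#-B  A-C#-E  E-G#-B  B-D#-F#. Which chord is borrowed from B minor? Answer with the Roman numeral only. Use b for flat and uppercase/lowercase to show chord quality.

bVII

The diatonic triads in B major are B, C#m, D#m, E, F#, G#m, A#dim. Of the given chords, B–D#–F# = B, F#–A#–C# = F# and E–G#–B = E are diatonic. A–C#–E doesn't fit — on degree 7 B major would have A#dim (vii°). A is the degree-7 chord of B minor, so it is the borrowed bVII.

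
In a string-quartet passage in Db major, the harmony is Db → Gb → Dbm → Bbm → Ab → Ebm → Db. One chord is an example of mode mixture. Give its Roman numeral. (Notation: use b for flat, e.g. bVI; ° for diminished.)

Db major has the diatonic set Db, Ebm, Fm, Gb, Ab, Bbm, Cdim. Db, Gb, Bbm, Ab and Ebm are all diatonic. Dbm (Db–Fb–Ab) doesn't fit — on degree 1 Db major would have Db (I). Dbm is the degree-1 chord of Db minor, so it is the borrowed i.

i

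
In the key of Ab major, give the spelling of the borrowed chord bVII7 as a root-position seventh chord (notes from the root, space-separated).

Scale degree 7 in Ab major is G. bVII7 uses the lowered form, Gb, taken from Ab minor. Stacking thirds in Ab minor on Gb gives Gb–Bb–Db–Fb.

Gb Bb Db Fb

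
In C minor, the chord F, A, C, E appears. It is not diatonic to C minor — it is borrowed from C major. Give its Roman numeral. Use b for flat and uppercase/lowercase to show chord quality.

IVmaj7

F is scale degree 4 in C minor. Diatonically C minor has Fm (iv) on that degree; F–A–C–E is instead the major-seventh chord native to C major, so it takes the label IVmaj7.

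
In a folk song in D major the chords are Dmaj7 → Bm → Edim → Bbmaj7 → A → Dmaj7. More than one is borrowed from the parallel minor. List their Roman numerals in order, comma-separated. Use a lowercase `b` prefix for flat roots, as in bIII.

D major has the diatonic set D, Em, F#m, G, A, Bm, C#dim. Of the given chords, Dmaj7, Bm and A are diatonic. Edim (E–G–Bb) is not: scale degree 2 in D major carries Em (ii). In D minor the chord on that degree is Edim, so here it functions as ii°, borrowed from the parallel minor. Bbmaj7 (Bb–D–F–A) doesn't fit — on degree 6 D major would have Bm (vi). Bbmaj7 is the degree-6 chord of D minor, so it is the borrowed bVImaj7.

ii°, bVImaj7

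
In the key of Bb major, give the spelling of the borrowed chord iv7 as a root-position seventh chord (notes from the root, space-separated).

The root, Eb, is scale degree 4 — the same note in Bb major and Bb minor; only the chord quality changes. In Bb minor the chord on Eb is Eb–Gb–Bb–Db.

Eb Gb Bb Db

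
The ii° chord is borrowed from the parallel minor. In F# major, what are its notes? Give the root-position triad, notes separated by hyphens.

G#-B-D

ii° is built on scale degree 2, which is G# in both F# major and its parallel. Building the diminished chord from the parallel minor on G#: G#–B–D.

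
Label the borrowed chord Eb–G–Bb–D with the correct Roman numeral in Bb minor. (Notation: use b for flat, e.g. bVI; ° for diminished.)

Eb is scale degree 4 in Bb minor. Eb–G–Bb–D is a major-seventh chord — the form found in Bb major, not the diatonic iv (Ebm). Borrowed into Bb minor it is written IVmaj7.

IVmaj7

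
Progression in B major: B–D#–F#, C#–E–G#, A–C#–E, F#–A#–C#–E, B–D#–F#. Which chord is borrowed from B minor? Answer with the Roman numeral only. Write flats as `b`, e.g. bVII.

B major has the diatonic set B, C#m, D#m, E, F#, G#m, A#dim. B–D#–F# = B, C#–E–G# = C#m and F#–A#–C#–E = F#7 are all diatonic. A–C#–E is not: scale degree 7 in B major carries A#dim (vii°). In B minor the chord on that degree is A, so here it functions as bVII, borrowed from the parallel minor.

bVII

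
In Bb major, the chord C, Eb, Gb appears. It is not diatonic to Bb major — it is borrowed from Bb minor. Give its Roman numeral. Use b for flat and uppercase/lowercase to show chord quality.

ii°

The root C is the diatonic 2nd degree of Bb major; the borrowing shows in the chord quality. C–Eb–Gb is a diminished chord — the form found in Bb minor, not the diatonic ii (Cm). Borrowed into Bb major it is written ii°.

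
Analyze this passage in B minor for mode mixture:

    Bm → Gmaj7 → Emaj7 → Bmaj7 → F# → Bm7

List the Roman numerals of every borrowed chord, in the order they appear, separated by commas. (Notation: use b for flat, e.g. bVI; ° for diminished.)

IVmaj7, Imaj7

The diatonic triads in B minor (with V from harmonic minor) are Bm, C#dim, D, Em, F#, G, A. Of the given chords, Bm, Gmaj7, F# and Bm7 are diatonic. Emaj7 (E–G#–B–D#) is not: scale degree 4 in B minor carries Em (iv). In B major the chord on that degree is Emaj7, so here it functions as IVmaj7, borrowed from the parallel major. Bmaj7 (B–D#–F#–A#) doesn't fit — on degree 1 B minor would have Bm (i). Bmaj7 is the degree-1 chord of B major, so it is the borrowed Imaj7.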